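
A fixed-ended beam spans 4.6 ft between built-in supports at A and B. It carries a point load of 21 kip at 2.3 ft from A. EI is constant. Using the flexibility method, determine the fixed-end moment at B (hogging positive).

M_B = 12.07 kip·ft

Release both end moments; the primary structure is a simply-supported span AB with redundants M_A and M_B.
On the primary (simply-supported) span, the end slopes from the loading are:
  at A: point load 21 at a = 2.3: Pab(L + b)/(6LEI) = 27.77/EI
  at B: point load 21 at a = 2.3: Pab(L + a)/(6LEI) = 27.77/EI
  θ_A0 = 27.77/EI,  θ_B0 = 27.77/EI
Flexibility coefficients: a unit moment at one end gives L/(3EI) there and L/(6EI) at the far end, so f₁₁ = f₂₂ = 1.533/EI and f₁₂ = f₂₁ = 0.7667/EI.
Compatibility — zero rotation at each built-in end:
  1.533 M_A + 0.7667 M_B = 27.77
  0.7667 M_A + 1.533 M_B = 27.77
Solving the pair gives M_A = 12.07 kip·ft and M_B = 12.07 kip·ft (hogging).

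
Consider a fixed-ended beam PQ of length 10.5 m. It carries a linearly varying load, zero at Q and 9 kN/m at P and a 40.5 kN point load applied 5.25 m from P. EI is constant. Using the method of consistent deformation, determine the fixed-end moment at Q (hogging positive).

Release both end moments; the primary structure is a simply-supported span PQ with redundants M_P and M_Q.
On the primary (simply-supported) span, the end slopes from the loading are:
  at P: triangular load, peak 9: w₀L³/(45EI) = 231.5/EI
  at Q: triangular load, peak 9: 7w₀L³/(360EI) = 202.6/EI
  at P: point load 40.5 at a = 5.25: Pab(L + b)/(6LEI) = 279.1/EI
  at Q: point load 40.5 at a = 5.25: Pab(L + a)/(6LEI) = 279.1/EI
  θ_P0 = 510.6/EI,  θ_Q0 = 481.7/EI
Flexibility coefficients: a unit moment at one end gives L/(3EI) there and L/(6EI) at the far end, so f₁₁ = f₂₂ = 3.5/EI and f₁₂ = f₂₁ = 1.75/EI.
Compatibility — zero rotation at each built-in end:
  3.5 M_P + 1.75 M_Q = 510.6
  1.75 M_P + 3.5 M_Q = 481.7
Solving the pair gives M_P = 102.8 kN·m and M_Q = 86.23 kN·m (hogging).

M_Q = 86.23 kN·m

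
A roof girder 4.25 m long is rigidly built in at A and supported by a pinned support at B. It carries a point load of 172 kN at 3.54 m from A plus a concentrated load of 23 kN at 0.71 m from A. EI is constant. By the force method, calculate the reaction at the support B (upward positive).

R_B = 130.2 kN

Release the roller at B. Primary structure: cantilever fixed at A.
Deflection at B on the released cantilever, summing each load's contribution:
  point load 172 at a = 3.54: Pa²(3L − a)/(6EI) = 3309/EI
  point load 23 at a = 0.71: Pa²(3L − a)/(6EI) = 23.27/EI
  δ_0 = 3332/EI
Flexibility coefficient — unit upward force at B: δ_{BB} = L³/(3EI) = 25.59/EI.
The prop prevents deflection at B: R_B = δ_0/δ_{BB} = 3332/25.59 = 130.2 kN.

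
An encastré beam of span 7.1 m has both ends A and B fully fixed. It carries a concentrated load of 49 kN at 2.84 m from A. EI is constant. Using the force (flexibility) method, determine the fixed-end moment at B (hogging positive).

M_B = 33.4 kN·m

Take the two fixed-end moments M_A, M_B as redundants; the released structure is the simple span AB.
On the primary (simply-supported) span, the end slopes from the loading are:
  at A: point load 49 at a = 2.84: Pab(L + b)/(6LEI) = 158.1/EI
  at B: point load 49 at a = 2.84: Pab(L + a)/(6LEI) = 138.3/EI
  θ_A0 = 158.1/EI,  θ_B0 = 138.3/EI
Flexibility coefficients: a unit moment at one end gives L/(3EI) there and L/(6EI) at the far end, so f₁₁ = f₂₂ = 2.367/EI and f₁₂ = f₂₁ = 1.183/EI.
Compatibility — zero rotation at each built-in end:
  2.367 M_A + 1.183 M_B = 158.1
  1.183 M_A + 2.367 M_B = 138.3
Solving the pair gives M_A = 50.1 kN·m and M_B = 33.4 kN·m (hogging).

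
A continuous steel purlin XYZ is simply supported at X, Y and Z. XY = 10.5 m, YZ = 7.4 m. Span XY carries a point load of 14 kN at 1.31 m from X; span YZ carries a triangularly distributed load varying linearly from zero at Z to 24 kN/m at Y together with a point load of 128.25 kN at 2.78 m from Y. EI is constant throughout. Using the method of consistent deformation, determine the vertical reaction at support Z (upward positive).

R_Z = 62.07 kN

Take M_Y as the redundant. Released structure: two simple spans XY and YZ with a hinge at Y.
End slopes at the hinge Y, treating each span as simply supported:
  span XY: point load 14 at a = 1.31: Pab(L + a)/(6LEI) = 31.6/EI
  span YZ: triangular load, peak 24: w₀L³/(45EI) = 216.1/EI
  span YZ: point load 128.25 at a = 2.78: Pab(L + b)/(6LEI) = 445.9/EI
  relative rotation θ_0 = (31.6 + 662)/EI = 693.6/EI
A unit hogging moment at Y produces rotation L₁/(3EI) + L₂/(3EI) = 5.967/EI.
Compatibility: M_Y·(L₁+L₂)/(3EI) = θ_0, giving M_Y = 116.3 kN·m (hogging).
Span YZ, ΣM about Z: R_Y^{YZ}·7.4 = 1031 + 116.3, so R_Y^{YZ} = 155 kN and R_Z = 217.1 − 155 = 62.07 kN.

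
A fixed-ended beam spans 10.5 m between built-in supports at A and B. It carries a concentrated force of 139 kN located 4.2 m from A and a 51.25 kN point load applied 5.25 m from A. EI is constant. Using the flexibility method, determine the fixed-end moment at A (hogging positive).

M_A = 277.4 kN·m

Take the two fixed-end moments M_A, M_B as redundants; the released structure is the simple span AB.
On the primary (simply-supported) span, the end slopes from the loading are:
  at A: point load 139 at a = 4.2: Pab(L + b)/(6LEI) = 980.8/EI
  at B: point load 139 at a = 4.2: Pab(L + a)/(6LEI) = 858.2/EI
  at A: point load 51.25 at a = 5.25: Pab(L + b)/(6LEI) = 353.1/EI
  at B: point load 51.25 at a = 5.25: Pab(L + a)/(6LEI) = 353.1/EI
  θ_A0 = 1334/EI,  θ_B0 = 1211/EI
Flexibility coefficients: a unit moment at one end gives L/(3EI) there and L/(6EI) at the far end, so f₁₁ = f₂₂ = 3.5/EI and f₁₂ = f₂₁ = 1.75/EI.
Compatibility — zero rotation at each built-in end:
  3.5 M_A + 1.75 M_B = 1334
  1.75 M_A + 3.5 M_B = 1211
Solving the pair gives M_A = 277.4 kN·m and M_B = 207.4 kN·m (hogging).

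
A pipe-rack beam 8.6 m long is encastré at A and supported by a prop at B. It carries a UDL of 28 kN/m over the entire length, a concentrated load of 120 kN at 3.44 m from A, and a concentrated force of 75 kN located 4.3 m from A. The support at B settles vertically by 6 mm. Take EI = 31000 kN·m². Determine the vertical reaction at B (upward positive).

R_B = 137.8 kN

Release the roller at B. Primary structure: cantilever fixed at A.
Free-end deflection of the primary structure under the applied loading (downward +):
  UDL 28: wL⁴/(8EI) = 19145/EI
  point load 120 at a = 3.44: Pa²(3L − a)/(6EI) = 5292/EI
  point load 75 at a = 4.3: Pa²(3L − a)/(6EI) = 4969/EI
  δ_0 = 29406/EI
Flexibility coefficient — unit upward force at B: δ_{BB} = L³/(3EI) = 212/EI.
With EI = 31000 kN·m²: δ_0 = 0.9486 m and δ_{BB} = 0.006839 m/kN.
Compatibility — the beam at B must follow the support down by 0.006 m: δ_0 − R_B·δ_{BB} = 0.006, so R_B = (0.9486 − 0.006)/0.006839 = 137.8 kN.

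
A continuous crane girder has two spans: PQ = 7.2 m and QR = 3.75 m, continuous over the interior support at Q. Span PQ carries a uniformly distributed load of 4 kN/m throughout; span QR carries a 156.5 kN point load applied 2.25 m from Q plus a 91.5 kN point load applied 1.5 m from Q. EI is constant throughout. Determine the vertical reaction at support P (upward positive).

R_P = 4.21 kN

Release continuity at Q by inserting a hinge; the redundant is the internal moment M_Q. The primary structure is two simply-supported spans PQ and QR.
Rotations at Q on the released spans (each span's end-slope, ×1/EI):
  span PQ: UDL 4: wL³/(24EI) = 62.21/EI
  span QR: point load 156.5 at a = 2.25: Pab(L + b)/(6LEI) = 123.2/EI
  span QR: point load 91.5 at a = 1.5: Pab(L + b)/(6LEI) = 82.35/EI
  relative rotation θ_0 = (62.21 + 205.6)/EI = 267.8/EI
A unit hogging moment at Q produces rotation L₁/(3EI) + L₂/(3EI) = 3.65/EI.
Slope continuity at Q: θ_0 = M_Q·3.65/EI, so M_Q = 267.8/3.65 = 73.37 kN·m (hogging).
Span PQ, ΣM about P with M_Q applied at Q: R_Q^{PQ}·7.2 = 103.7 + 73.37, so R_Q^{PQ} = 24.59 kN and R_P = 28.8 − 24.59 = 4.21 kN.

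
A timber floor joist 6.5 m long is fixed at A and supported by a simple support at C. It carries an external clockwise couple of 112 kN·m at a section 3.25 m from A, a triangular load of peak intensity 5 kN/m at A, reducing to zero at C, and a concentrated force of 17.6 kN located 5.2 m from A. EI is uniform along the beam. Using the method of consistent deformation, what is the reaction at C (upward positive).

R_C = 35.03 kN

Choose R_C as the redundant. The primary structure is the cantilever fixed at A.
Free-end deflection of the primary structure under the applied loading (downward +):
  clockwise couple 112 at a = 3.25: M₀a(2L − a)/(2EI) = 1774/EI
  triangular load, peak 5 at the fixed end: w₀L⁴/(30EI) = 297.5/EI
  point load 17.6 at a = 5.2: Pa²(3L − a)/(6EI) = 1134/EI
  δ_0 = 3206/EI
Tip deflection under a unit load at C: L³/(3EI) = 91.54/EI.
The prop prevents deflection at C: R_C = δ_0/δ_{CC} = 3206/91.54 = 35.03 kN.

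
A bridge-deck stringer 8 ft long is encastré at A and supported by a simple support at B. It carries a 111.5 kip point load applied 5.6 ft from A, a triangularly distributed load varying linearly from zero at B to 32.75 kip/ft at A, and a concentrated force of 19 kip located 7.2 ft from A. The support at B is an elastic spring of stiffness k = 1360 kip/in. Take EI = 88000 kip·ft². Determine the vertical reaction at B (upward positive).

R_B = 102 kip

Remove the prop at B; the released (primary) structure is a cantilever built in at A.
Downward deflection at the released point B due to the loads:
  point load 111.5 at a = 5.6: Pa²(3L − a)/(6EI) = 10723/EI
  triangular load, peak 32.75 at the fixed end: w₀L⁴/(30EI) = 4471/EI
  point load 19 at a = 7.2: Pa²(3L − a)/(6EI) = 2758/EI
  δ_0 = 17952/EI
Flexibility coefficient — unit upward force at B: δ_{BB} = L³/(3EI) = 170.7/EI.
With EI = 88000 kip·ft²: δ_0 = 0.204 ft and δ_{BB} = 0.001939 ft/kip.
Compatibility — the spring shortens by R_B/k under the reaction it provides: δ_0 − R_B·δ_{BB} = R_B/k. With 1/k = 1/(1360×12) ft/kip = 0.000061 ft/kip, R_B = δ_0 / (δ_{BB} + 1/k) = 0.204 / (0.001939 + 0.000061) = 102 kip.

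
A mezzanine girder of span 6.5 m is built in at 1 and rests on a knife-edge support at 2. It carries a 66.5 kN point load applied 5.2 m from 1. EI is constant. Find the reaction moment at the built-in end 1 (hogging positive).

M_1 = 41.5 kN·m

Take the reaction at 2 as the redundant and release it; the primary structure is a cantilever fixed at 1.
Primary-structure tip deflection at 2 by superposition:
  point load 66.5 at a = 5.2: Pa²(3L − a)/(6EI) = 4286/EI
Flexibility coefficient — unit upward force at 2: δ_{22} = L³/(3EI) = 91.54/EI.
The prop prevents deflection at 2: R_2 = δ_0/δ_{22} = 4286/91.54 = 46.82 kN.
Moment equilibrium about 1: M_1 = Σ(load moments about 1) − R_2·L = 345.8 − 46.82×6.5 = 41.5 kN·m.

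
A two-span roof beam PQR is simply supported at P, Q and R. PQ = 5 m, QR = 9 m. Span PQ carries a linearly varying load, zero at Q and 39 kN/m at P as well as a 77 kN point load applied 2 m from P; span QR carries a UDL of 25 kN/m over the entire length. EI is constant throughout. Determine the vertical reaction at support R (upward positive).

R_R = 89.6 kN

Take M_Q as the redundant. Released structure: two simple spans PQ and QR with a hinge at Q.
End slopes at the hinge Q, treating each span as simply supported:
  span PQ: triangular load, peak 39: 7w₀L³/(360EI) = 94.79/EI
  span PQ: point load 77 at a = 2: Pab(L + a)/(6LEI) = 107.8/EI
  span QR: UDL 25: wL³/(24EI) = 759.4/EI
  relative rotation θ_0 = (202.6 + 759.4)/EI = 962/EI
A unit hogging moment at Q produces rotation L₁/(3EI) + L₂/(3EI) = 4.667/EI.
Slope continuity at Q: θ_0 = M_Q·4.667/EI, so M_Q = 962/4.667 = 206.1 kN·m (hogging).
Span QR, ΣM about R: R_Q^{QR}·9 = 1012 + 206.1, so R_Q^{QR} = 135.4 kN and R_R = 225 − 135.4 = 89.6 kN.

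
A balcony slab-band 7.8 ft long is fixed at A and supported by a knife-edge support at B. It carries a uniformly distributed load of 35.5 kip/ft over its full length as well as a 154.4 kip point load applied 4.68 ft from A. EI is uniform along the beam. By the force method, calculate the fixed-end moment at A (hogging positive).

M_A = 472.3 kip·ft

Take the reaction at B as the redundant and release it; the primary structure is a cantilever fixed at A.
Primary-structure tip deflection at B by superposition:
  UDL 35.5: wL⁴/(8EI) = 16425/EI
  point load 154.4 at a = 4.68: Pa²(3L − a)/(6EI) = 10551/EI
  δ_0 = 26976/EI
Tip deflection under a unit load at B: L³/(3EI) = 158.2/EI.
The prop prevents deflection at B: R_B = δ_0/δ_{BB} = 26976/158.2 = 170.5 kip.
Moment equilibrium about A: M_A = Σ(load moments about A) − R_B·L = 1803 − 170.5×7.8 = 472.3 kip·ft.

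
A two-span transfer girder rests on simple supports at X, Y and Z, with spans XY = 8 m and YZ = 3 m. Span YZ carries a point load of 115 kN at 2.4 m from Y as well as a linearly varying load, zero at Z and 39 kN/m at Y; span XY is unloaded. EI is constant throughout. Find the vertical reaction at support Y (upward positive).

Release continuity at Y by inserting a hinge; the redundant is the internal moment M_Y. The primary structure is two simply-supported spans XY and YZ.
Rotations at Y on the released spans (each span's end-slope, ×1/EI):
  span YZ: point load 115 at a = 2.4: Pab(L + b)/(6LEI) = 33.12/EI
  span YZ: triangular load, peak 39: w₀L³/(45EI) = 23.4/EI
  relative rotation θ_0 = (0 + 56.52)/EI = 56.52/EI
A unit hogging moment at Y produces rotation L₁/(3EI) + L₂/(3EI) = 3.667/EI.
Slope continuity at Y: θ_0 = M_Y·3.667/EI, so M_Y = 56.52/3.667 = 15.41 kN·m (hogging).
Span XY, ΣM about X with M_Y applied at Y: R_Y^{XY}·8 = 0 + 15.41, so R_Y^{XY} = 1.927 kN and R_X = 0 − 1.927 = -1.927 kN.
Span YZ, ΣM about Z: R_Y^{YZ}·3 = 186 + 15.41, so R_Y^{YZ} = 67.14 kN and R_Z = 173.5 − 67.14 = 106.4 kN.
R_Y = 1.927 + 67.14 = 69.06 kN.

R_Y = 69.06 kN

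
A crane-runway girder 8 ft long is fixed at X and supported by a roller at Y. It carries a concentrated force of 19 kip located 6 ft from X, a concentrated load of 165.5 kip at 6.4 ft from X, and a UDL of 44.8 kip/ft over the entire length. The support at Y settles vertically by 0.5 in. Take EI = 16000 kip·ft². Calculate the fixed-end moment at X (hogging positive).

M_X = 534.6 kip·ft

Remove the prop at Y; the released (primary) structure is a cantilever built in at X.
Deflection at Y on the released cantilever, summing each load's contribution:
  point load 19 at a = 6: Pa²(3L − a)/(6EI) = 2052/EI
  point load 165.5 at a = 6.4: Pa²(3L − a)/(6EI) = 19885/EI
  UDL 44.8: wL⁴/(8EI) = 22938/EI
  δ_0 = 44874/EI
Flexibility coefficient — unit upward force at Y: δ_{YY} = L³/(3EI) = 170.7/EI.
With EI = 16000 kip·ft²: δ_0 = 2.8046 ft and δ_{YY} = 0.010667 ft/kip.
Compatibility — the beam at Y must follow the support down by 0.04167 ft: δ_0 − R_Y·δ_{YY} = 0.04167, so R_Y = (2.8046 − 0.04167)/0.010667 = 259 kip.
Moment equilibrium about X: M_X = Σ(load moments about X) − R_Y·L = 2607 − 259×8 = 534.6 kip·ft.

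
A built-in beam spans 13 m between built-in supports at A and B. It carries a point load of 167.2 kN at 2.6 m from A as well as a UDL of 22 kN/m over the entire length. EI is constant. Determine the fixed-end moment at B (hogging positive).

Take the two fixed-end moments M_A, M_B as redundants; the released structure is the simple span AB.
End rotations of the released simple span under the applied load (×1/EI):
  at A: point load 167.2 at a = 2.6: Pab(L + b)/(6LEI) = 1356/EI
  at B: point load 167.2 at a = 2.6: Pab(L + a)/(6LEI) = 904.2/EI
  at A: UDL 22: wL³/(24EI) = 2014/EI
  at B: UDL 22: wL³/(24EI) = 2014/EI
  θ_A0 = 3370/EI,  θ_B0 = 2918/EI
Flexibility coefficients: a unit moment at one end gives L/(3EI) there and L/(6EI) at the far end, so f₁₁ = f₂₂ = 4.333/EI and f₁₂ = f₂₁ = 2.167/EI.
Compatibility — zero rotation at each built-in end:
  4.333 M_A + 2.167 M_B = 3370
  2.167 M_A + 4.333 M_B = 2918
Solving the pair gives M_A = 588.1 kN·m and M_B = 379.4 kN·m (hogging).

M_B = 379.4 kN·m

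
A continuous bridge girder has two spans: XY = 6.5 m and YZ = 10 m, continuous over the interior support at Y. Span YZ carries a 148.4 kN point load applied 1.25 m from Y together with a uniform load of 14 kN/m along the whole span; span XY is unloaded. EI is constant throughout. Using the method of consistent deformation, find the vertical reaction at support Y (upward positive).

Insert a hinge at Y; M_Y is the redundant, and each span becomes simply supported.
End slopes at the hinge Y, treating each span as simply supported:
  span YZ: point load 148.4 at a = 1.25: Pab(L + b)/(6LEI) = 507.2/EI
  span YZ: UDL 14: wL³/(24EI) = 583.3/EI
  relative rotation θ_0 = (0 + 1091)/EI = 1091/EI
A unit hogging moment at Y produces rotation L₁/(3EI) + L₂/(3EI) = 5.5/EI.
Slope continuity at Y: θ_0 = M_Y·5.5/EI, so M_Y = 1091/5.5 = 198.3 kN·m (hogging).
Span XY, ΣM about X with M_Y applied at Y: R_Y^{XY}·6.5 = 0 + 198.3, so R_Y^{XY} = 30.51 kN and R_X = 0 − 30.51 = -30.51 kN.
Span YZ, ΣM about Z: R_Y^{YZ}·10 = 1998 + 198.3, so R_Y^{YZ} = 219.7 kN and R_Z = 288.4 − 219.7 = 68.72 kN.
R_Y = 30.51 + 219.7 = 250.2 kN.

R_Y = 250.2 kN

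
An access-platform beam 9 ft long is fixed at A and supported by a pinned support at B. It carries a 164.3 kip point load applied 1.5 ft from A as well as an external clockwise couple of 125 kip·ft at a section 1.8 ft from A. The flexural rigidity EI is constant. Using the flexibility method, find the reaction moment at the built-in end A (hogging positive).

M_A = 245.8 kip·ft

Choose R_B as the redundant. The primary structure is the cantilever fixed at A.
Free-end deflection of the primary structure under the applied loading (downward +):
  point load 164.3 at a = 1.5: Pa²(3L − a)/(6EI) = 1571/EI
  clockwise couple 125 at a = 1.8: M₀a(2L − a)/(2EI) = 1822/EI
  δ_0 = 3394/EI
Tip deflection under a unit load at B: L³/(3EI) = 243/EI.
The prop prevents deflection at B: R_B = δ_0/δ_{BB} = 3394/243 = 13.97 kip.
Moment equilibrium about A: M_A = Σ(load moments about A) − R_B·L = 371.4 − 13.97×9 = 245.8 kip·ft.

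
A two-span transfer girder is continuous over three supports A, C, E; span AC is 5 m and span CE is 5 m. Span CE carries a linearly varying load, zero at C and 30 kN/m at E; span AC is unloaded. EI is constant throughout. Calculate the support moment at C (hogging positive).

M_C = 21.88 kN·m

Insert a hinge at C; M_C is the redundant, and each span becomes simply supported.
End slopes at the hinge C, treating each span as simply supported:
  span CE: triangular load, peak 30: 7w₀L³/(360EI) = 72.92/EI
  relative rotation θ_0 = (0 + 72.92)/EI = 72.92/EI
A unit hogging moment at C produces rotation L₁/(3EI) + L₂/(3EI) = 3.333/EI.
Compatibility: M_C·(L₁+L₂)/(3EI) = θ_0, giving M_C = 21.88 kN·m (hogging).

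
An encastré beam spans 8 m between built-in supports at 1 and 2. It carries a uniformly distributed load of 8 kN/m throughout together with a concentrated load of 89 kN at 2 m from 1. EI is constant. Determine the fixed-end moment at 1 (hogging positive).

M_1 = 142.8 kN·m

Release both end moments; the primary structure is a simply-supported span 12 with redundants M_1 and M_2.
Simple-span end rotations at 1 and 2 under the given loads:
  at 1: UDL 8: wL³/(24EI) = 170.7/EI
  at 2: UDL 8: wL³/(24EI) = 170.7/EI
  at 1: point load 89 at a = 2: Pab(L + b)/(6LEI) = 311.5/EI
  at 2: point load 89 at a = 2: Pab(L + a)/(6LEI) = 222.5/EI
  θ_10 = 482.2/EI,  θ_20 = 393.2/EI
Flexibility coefficients: a unit moment at one end gives L/(3EI) there and L/(6EI) at the far end, so f₁₁ = f₂₂ = 2.667/EI and f₁₂ = f₂₁ = 1.333/EI.
Compatibility — zero rotation at each built-in end:
  2.667 M_1 + 1.333 M_2 = 482.2
  1.333 M_1 + 2.667 M_2 = 393.2
Solving the pair gives M_1 = 142.8 kN·m and M_2 = 76.04 kN·m (hogging).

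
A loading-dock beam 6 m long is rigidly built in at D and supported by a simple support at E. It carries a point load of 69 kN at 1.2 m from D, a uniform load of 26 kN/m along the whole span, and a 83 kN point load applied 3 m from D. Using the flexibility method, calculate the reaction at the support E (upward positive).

Choose R_E as the redundant. The primary structure is the cantilever fixed at D.
Primary-structure tip deflection at E by superposition:
  point load 69 at a = 1.2: Pa²(3L − a)/(6EI) = 278.2/EI
  UDL 26: wL⁴/(8EI) = 4212/EI
  point load 83 at a = 3: Pa²(3L − a)/(6EI) = 1868/EI
  δ_0 = 6358/EI
Flexibility coefficient — unit upward force at E: δ_{EE} = L³/(3EI) = 72/EI.
The prop prevents deflection at E: R_E = δ_0/δ_{EE} = 6358/72 = 88.3 kN.

R_E = 88.3 kN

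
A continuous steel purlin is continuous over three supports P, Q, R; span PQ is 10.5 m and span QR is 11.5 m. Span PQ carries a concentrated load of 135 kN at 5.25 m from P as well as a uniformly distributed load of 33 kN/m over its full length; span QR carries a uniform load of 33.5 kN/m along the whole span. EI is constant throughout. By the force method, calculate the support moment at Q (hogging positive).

M_Q = 633.4 kN·m

Release continuity at Q by inserting a hinge; the redundant is the internal moment M_Q. The primary structure is two simply-supported spans PQ and QR.
Discontinuity in slope at Q on the released structure — sum the simple-span end rotations:
  span PQ: point load 135 at a = 5.25: Pab(L + a)/(6LEI) = 930.2/EI
  span PQ: UDL 33: wL³/(24EI) = 1592/EI
  span QR: UDL 33.5: wL³/(24EI) = 2123/EI
  relative rotation θ_0 = (2522 + 2123)/EI = 4645/EI
A unit hogging moment at Q produces rotation L₁/(3EI) + L₂/(3EI) = 7.333/EI.
Slope continuity at Q: θ_0 = M_Q·7.333/EI, so M_Q = 4645/7.333 = 633.4 kN·m (hogging).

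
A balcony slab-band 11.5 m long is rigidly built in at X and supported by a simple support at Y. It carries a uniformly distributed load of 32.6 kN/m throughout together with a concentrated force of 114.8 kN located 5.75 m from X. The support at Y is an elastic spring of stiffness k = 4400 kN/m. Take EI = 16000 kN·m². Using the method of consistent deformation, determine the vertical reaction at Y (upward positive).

R_Y = 175.2 kN

Remove the prop at Y; the released (primary) structure is a cantilever built in at X.
Deflection at Y on the released cantilever, summing each load's contribution:
  UDL 32.6: wL⁴/(8EI) = 71272/EI
  point load 114.8 at a = 5.75: Pa²(3L − a)/(6EI) = 18187/EI
  δ_0 = 89459/EI
Flexibility coefficient — unit upward force at Y: δ_{YY} = L³/(3EI) = 507/EI.
With EI = 16000 kN·m²: δ_0 = 5.5912 m and δ_{YY} = 0.031685 m/kN.
Compatibility — the spring shortens by R_Y/k under the reaction it provides: δ_0 − R_Y·δ_{YY} = R_Y/k. With 1/k = 0.000227 m/kN, R_Y = δ_0 / (δ_{YY} + 1/k) = 5.5912 / (0.031685 + 0.000227) = 175.2 kN.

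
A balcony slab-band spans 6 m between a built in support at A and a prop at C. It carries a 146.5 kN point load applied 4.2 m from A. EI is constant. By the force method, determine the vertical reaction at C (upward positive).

Choose R_C as the redundant. The primary structure is the cantilever fixed at A.
Free-end deflection of the primary structure under the applied loading (downward +):
  point load 146.5 at a = 4.2: Pa²(3L − a)/(6EI) = 5944/EI
Flexibility coefficient — unit upward force at C: δ_{CC} = L³/(3EI) = 72/EI.
Compatibility at C: δ_0 − R_C·δ_{CC} = 0, so R_C = 5944/72 = 82.55 kN.

R_C = 82.55 kN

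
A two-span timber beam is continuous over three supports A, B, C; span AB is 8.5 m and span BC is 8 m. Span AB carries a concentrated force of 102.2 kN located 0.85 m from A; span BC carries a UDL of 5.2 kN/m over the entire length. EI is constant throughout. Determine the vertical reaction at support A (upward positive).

R_A = 87 kN

Insert a hinge at B; M_B is the redundant, and each span becomes simply supported.
End slopes at the hinge B, treating each span as simply supported:
  span AB: point load 102.2 at a = 0.85: Pab(L + a)/(6LEI) = 121.8/EI
  span BC: UDL 5.2: wL³/(24EI) = 110.9/EI
  relative rotation θ_0 = (121.8 + 110.9)/EI = 232.8/EI
A unit hogging moment at B produces rotation L₁/(3EI) + L₂/(3EI) = 5.5/EI.
Compatibility: M_B·(L₁+L₂)/(3EI) = θ_0, giving M_B = 42.32 kN·m (hogging).
Span AB, ΣM about A with M_B applied at B: R_B^{AB}·8.5 = 86.87 + 42.32, so R_B^{AB} = 15.2 kN and R_A = 102.2 − 15.2 = 87 kN.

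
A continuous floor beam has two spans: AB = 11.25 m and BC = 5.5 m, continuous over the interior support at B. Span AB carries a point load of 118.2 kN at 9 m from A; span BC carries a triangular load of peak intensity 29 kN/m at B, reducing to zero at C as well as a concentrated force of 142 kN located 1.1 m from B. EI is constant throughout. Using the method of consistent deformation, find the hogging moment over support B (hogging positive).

Take M_B as the redundant. Released structure: two simple spans AB and BC with a hinge at B.
Rotations at B on the released spans (each span's end-slope, ×1/EI):
  span AB: point load 118.2 at a = 9: Pab(L + a)/(6LEI) = 718.1/EI
  span BC: triangular load, peak 29: w₀L³/(45EI) = 107.2/EI
  span BC: point load 142 at a = 1.1: Pab(L + b)/(6LEI) = 206.2/EI
  relative rotation θ_0 = (718.1 + 313.4)/EI = 1031/EI
A unit hogging moment at B produces rotation L₁/(3EI) + L₂/(3EI) = 5.583/EI.
Compatibility: M_B·(L₁+L₂)/(3EI) = θ_0, giving M_B = 184.7 kN·m (hogging).

M_B = 184.7 kN·m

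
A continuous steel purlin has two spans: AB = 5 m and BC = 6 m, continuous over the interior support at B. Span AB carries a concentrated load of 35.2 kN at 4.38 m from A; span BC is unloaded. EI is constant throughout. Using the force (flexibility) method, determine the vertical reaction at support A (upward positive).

R_A = 2.735 kN

Take M_B as the redundant. Released structure: two simple spans AB and BC with a hinge at B.
End slopes at the hinge B, treating each span as simply supported:
  span AB: point load 35.2 at a = 4.38: Pab(L + a)/(6LEI) = 29.89/EI
  relative rotation θ_0 = (29.89 + 0)/EI = 29.89/EI
A unit hogging moment at B produces rotation L₁/(3EI) + L₂/(3EI) = 3.667/EI.
Slope continuity at B: θ_0 = M_B·3.667/EI, so M_B = 29.89/3.667 = 8.151 kN·m (hogging).
Span AB, ΣM about A with M_B applied at B: R_B^{AB}·5 = 154.2 + 8.151, so R_B^{AB} = 32.47 kN and R_A = 35.2 − 32.47 = 2.735 kN.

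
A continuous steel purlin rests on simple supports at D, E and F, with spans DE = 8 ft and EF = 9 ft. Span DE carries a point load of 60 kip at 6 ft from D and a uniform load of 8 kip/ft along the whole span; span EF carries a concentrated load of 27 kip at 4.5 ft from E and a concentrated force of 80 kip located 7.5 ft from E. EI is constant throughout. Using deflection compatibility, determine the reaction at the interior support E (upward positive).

Release continuity at E by inserting a hinge; the redundant is the internal moment M_E. The primary structure is two simply-supported spans DE and EF.
Rotations at E on the released spans (each span's end-slope, ×1/EI):
  span DE: point load 60 at a = 6: Pab(L + a)/(6LEI) = 210/EI
  span DE: UDL 8: wL³/(24EI) = 170.7/EI
  span EF: point load 27 at a = 4.5: Pab(L + b)/(6LEI) = 136.7/EI
  span EF: point load 80 at a = 7.5: Pab(L + b)/(6LEI) = 175/EI
  relative rotation θ_0 = (380.7 + 311.7)/EI = 692.4/EI
A unit hogging moment at E produces rotation L₁/(3EI) + L₂/(3EI) = 5.667/EI.
Compatibility: M_E·(L₁+L₂)/(3EI) = θ_0, giving M_E = 122.2 kip·ft (hogging).
Span DE, ΣM about D with M_E applied at E: R_E^{DE}·8 = 616 + 122.2, so R_E^{DE} = 92.27 kip and R_D = 124 − 92.27 = 31.73 kip.
Span EF, ΣM about F: R_E^{EF}·9 = 241.5 + 122.2, so R_E^{EF} = 40.41 kip and R_F = 107 − 40.41 = 66.59 kip.
R_E = 92.27 + 40.41 = 132.7 kip.

R_E = 132.7 kip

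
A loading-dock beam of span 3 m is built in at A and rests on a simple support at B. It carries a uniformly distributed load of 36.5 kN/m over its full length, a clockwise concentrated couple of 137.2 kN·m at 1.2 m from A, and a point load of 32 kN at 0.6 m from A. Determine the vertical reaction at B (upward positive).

R_B = 86.76 kN

Remove the prop at B; the released (primary) structure is a cantilever built in at A.
Downward deflection at the released point B due to the loads:
  UDL 36.5: wL⁴/(8EI) = 369.6/EI
  clockwise couple 137.2 at a = 1.2: M₀a(2L − a)/(2EI) = 395.1/EI
  point load 32 at a = 0.6: Pa²(3L − a)/(6EI) = 16.13/EI
  δ_0 = 780.8/EI
Flexibility coefficient — unit upward force at B: δ_{BB} = L³/(3EI) = 9/EI.
Compatibility at B: δ_0 − R_B·δ_{BB} = 0, so R_B = 780.8/9 = 86.76 kN.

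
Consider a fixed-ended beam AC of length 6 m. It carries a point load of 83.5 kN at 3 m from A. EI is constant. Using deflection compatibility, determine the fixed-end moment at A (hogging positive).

M_A = 62.62 kN·m

Release both end moments; the primary structure is a simply-supported span AC with redundants M_A and M_C.
On the primary (simply-supported) span, the end slopes from the loading are:
  at A: point load 83.5 at a = 3: Pab(L + b)/(6LEI) = 187.9/EI
  at C: point load 83.5 at a = 3: Pab(L + a)/(6LEI) = 187.9/EI
  θ_A0 = 187.9/EI,  θ_C0 = 187.9/EI
Flexibility coefficients: a unit moment at one end gives L/(3EI) there and L/(6EI) at the far end, so f₁₁ = f₂₂ = 2/EI and f₁₂ = f₂₁ = 1/EI.
Compatibility — zero rotation at each built-in end:
  2 M_A + 1 M_C = 187.9
  1 M_A + 2 M_C = 187.9
Solving the pair gives M_A = 62.62 kN·m and M_C = 62.62 kN·m (hogging).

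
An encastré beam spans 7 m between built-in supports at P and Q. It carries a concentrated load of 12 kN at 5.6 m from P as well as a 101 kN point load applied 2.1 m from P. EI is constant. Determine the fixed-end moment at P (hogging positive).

Release both end moments; the primary structure is a simply-supported span PQ with redundants M_P and M_Q.
On the primary (simply-supported) span, the end slopes from the loading are:
  at P: point load 12 at a = 5.6: Pab(L + b)/(6LEI) = 18.82/EI
  at Q: point load 12 at a = 5.6: Pab(L + a)/(6LEI) = 28.22/EI
  at P: point load 101 at a = 2.1: Pab(L + b)/(6LEI) = 294.5/EI
  at Q: point load 101 at a = 2.1: Pab(L + a)/(6LEI) = 225.2/EI
  θ_P0 = 313.3/EI,  θ_Q0 = 253.4/EI
Flexibility coefficients: a unit moment at one end gives L/(3EI) there and L/(6EI) at the far end, so f₁₁ = f₂₂ = 2.333/EI and f₁₂ = f₂₁ = 1.167/EI.
Compatibility — zero rotation at each built-in end:
  2.333 M_P + 1.167 M_Q = 313.3
  1.167 M_P + 2.333 M_Q = 253.4
Solving the pair gives M_P = 106.6 kN·m and M_Q = 55.29 kN·m (hogging).

M_P = 106.6 kN·m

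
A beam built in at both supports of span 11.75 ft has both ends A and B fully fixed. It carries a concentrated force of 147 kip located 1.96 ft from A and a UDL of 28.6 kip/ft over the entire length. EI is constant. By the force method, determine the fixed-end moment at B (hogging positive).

M_B = 369.1 kip·ft

Release both end moments; the primary structure is a simply-supported span AB with redundants M_A and M_B.
Simple-span end rotations at A and B under the given loads:
  at A: point load 147 at a = 1.96: Pab(L + b)/(6LEI) = 861.8/EI
  at B: point load 147 at a = 1.96: Pab(L + a)/(6LEI) = 548.5/EI
  at A: UDL 28.6: wL³/(24EI) = 1933/EI
  at B: UDL 28.6: wL³/(24EI) = 1933/EI
  θ_A0 = 2795/EI,  θ_B0 = 2482/EI
Flexibility coefficients: a unit moment at one end gives L/(3EI) there and L/(6EI) at the far end, so f₁₁ = f₂₂ = 3.917/EI and f₁₂ = f₂₁ = 1.958/EI.
Compatibility — zero rotation at each built-in end:
  3.917 M_A + 1.958 M_B = 2795
  1.958 M_A + 3.917 M_B = 2482
Solving the pair gives M_A = 529.1 kip·ft and M_B = 369.1 kip·ft (hogging).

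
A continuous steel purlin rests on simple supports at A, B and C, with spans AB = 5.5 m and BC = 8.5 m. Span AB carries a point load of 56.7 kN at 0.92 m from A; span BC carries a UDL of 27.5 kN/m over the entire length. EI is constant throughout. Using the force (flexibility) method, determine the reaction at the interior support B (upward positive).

R_B = 174.5 kN

Take M_B as the redundant. Released structure: two simple spans AB and BC with a hinge at B.
Discontinuity in slope at B on the released structure — sum the simple-span end rotations:
  span AB: point load 56.7 at a = 0.92: Pab(L + a)/(6LEI) = 46.48/EI
  span BC: UDL 27.5: wL³/(24EI) = 703.7/EI
  relative rotation θ_0 = (46.48 + 703.7)/EI = 750.2/EI
A unit hogging moment at B produces rotation L₁/(3EI) + L₂/(3EI) = 4.667/EI.
Compatibility: M_B·(L₁+L₂)/(3EI) = θ_0, giving M_B = 160.7 kN·m (hogging).
Span AB, ΣM about A with M_B applied at B: R_B^{AB}·5.5 = 52.16 + 160.7, so R_B^{AB} = 38.71 kN and R_A = 56.7 − 38.71 = 17.99 kN.
Span BC, ΣM about C: R_B^{BC}·8.5 = 993.4 + 160.7, so R_B^{BC} = 135.8 kN and R_C = 233.8 − 135.8 = 97.96 kN.
R_B = 38.71 + 135.8 = 174.5 kN.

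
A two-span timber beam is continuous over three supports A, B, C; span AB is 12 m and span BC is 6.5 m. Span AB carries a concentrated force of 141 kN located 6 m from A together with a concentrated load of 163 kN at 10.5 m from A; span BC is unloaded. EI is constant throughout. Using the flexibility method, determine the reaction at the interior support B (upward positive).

Insert a hinge at B; M_B is the redundant, and each span becomes simply supported.
Discontinuity in slope at B on the released structure — sum the simple-span end rotations:
  span AB: point load 141 at a = 6: Pab(L + a)/(6LEI) = 1269/EI
  span AB: point load 163 at a = 10.5: Pab(L + a)/(6LEI) = 802.3/EI
  relative rotation θ_0 = (2071 + 0)/EI = 2071/EI
A unit hogging moment at B produces rotation L₁/(3EI) + L₂/(3EI) = 6.167/EI.
Slope continuity at B: θ_0 = M_B·6.167/EI, so M_B = 2071/6.167 = 335.9 kN·m (hogging).
Span AB, ΣM about A with M_B applied at B: R_B^{AB}·12 = 2558 + 335.9, so R_B^{AB} = 241.1 kN and R_A = 304 − 241.1 = 62.88 kN.
Span BC, ΣM about C: R_B^{BC}·6.5 = 0 + 335.9, so R_B^{BC} = 51.67 kN and R_C = 0 − 51.67 = -51.67 kN.
R_B = 241.1 + 51.67 = 292.8 kN.

R_B = 292.8 kN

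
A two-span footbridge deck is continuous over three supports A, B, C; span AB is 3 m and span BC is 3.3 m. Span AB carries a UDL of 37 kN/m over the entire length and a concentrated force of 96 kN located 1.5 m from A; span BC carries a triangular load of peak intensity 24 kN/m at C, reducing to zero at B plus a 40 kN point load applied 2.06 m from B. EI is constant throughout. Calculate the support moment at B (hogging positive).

M_B = 64.68 kN·m

Insert a hinge at B; M_B is the redundant, and each span becomes simply supported.
Discontinuity in slope at B on the released structure — sum the simple-span end rotations:
  span AB: UDL 37: wL³/(24EI) = 41.62/EI
  span AB: point load 96 at a = 1.5: Pab(L + a)/(6LEI) = 54/EI
  span BC: triangular load, peak 24: 7w₀L³/(360EI) = 16.77/EI
  span BC: point load 40 at a = 2.06: Pab(L + b)/(6LEI) = 23.43/EI
  relative rotation θ_0 = (95.62 + 40.2)/EI = 135.8/EI
A unit hogging moment at B produces rotation L₁/(3EI) + L₂/(3EI) = 2.1/EI.
Slope continuity at B: θ_0 = M_B·2.1/EI, so M_B = 135.8/2.1 = 64.68 kN·m (hogging).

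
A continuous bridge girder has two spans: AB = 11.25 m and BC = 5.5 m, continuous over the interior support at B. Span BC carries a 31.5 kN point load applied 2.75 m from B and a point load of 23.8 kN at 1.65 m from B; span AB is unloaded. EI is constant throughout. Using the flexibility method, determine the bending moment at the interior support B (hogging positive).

M_B = 18.34 kN·m

Take M_B as the redundant. Released structure: two simple spans AB and BC with a hinge at B.
Rotations at B on the released spans (each span's end-slope, ×1/EI):
  span BC: point load 31.5 at a = 2.75: Pab(L + b)/(6LEI) = 59.55/EI
  span BC: point load 23.8 at a = 1.65: Pab(L + b)/(6LEI) = 42.84/EI
  relative rotation θ_0 = (0 + 102.4)/EI = 102.4/EI
A unit hogging moment at B produces rotation L₁/(3EI) + L₂/(3EI) = 5.583/EI.
Slope continuity at B: θ_0 = M_B·5.583/EI, so M_B = 102.4/5.583 = 18.34 kN·m (hogging).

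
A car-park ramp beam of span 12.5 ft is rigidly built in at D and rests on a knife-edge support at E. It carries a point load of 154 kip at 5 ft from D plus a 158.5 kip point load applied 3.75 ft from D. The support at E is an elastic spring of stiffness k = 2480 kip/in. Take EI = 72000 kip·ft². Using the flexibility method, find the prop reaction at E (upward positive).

Choose R_E as the redundant. The primary structure is the cantilever fixed at D.
Primary-structure tip deflection at E by superposition:
  point load 154 at a = 5: Pa²(3L − a)/(6EI) = 20854/EI
  point load 158.5 at a = 3.75: Pa²(3L − a)/(6EI) = 12538/EI
  δ_0 = 33392/EI
Flexibility coefficient — unit upward force at E: δ_{EE} = L³/(3EI) = 651/EI.
With EI = 72000 kip·ft²: δ_0 = 0.46377 ft and δ_{EE} = 0.009042 ft/kip.
Compatibility — the spring shortens by R_E/k under the reaction it provides: δ_0 − R_E·δ_{EE} = R_E/k. With 1/k = 1/(2480×12) ft/kip = 0.000034 ft/kip, R_E = δ_0 / (δ_{EE} + 1/k) = 0.46377 / (0.009042 + 0.000034) = 51.1 kip.

R_E = 51.1 kip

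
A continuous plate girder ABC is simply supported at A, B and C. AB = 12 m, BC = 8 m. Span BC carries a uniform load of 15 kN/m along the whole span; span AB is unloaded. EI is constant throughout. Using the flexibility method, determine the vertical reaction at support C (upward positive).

Take M_B as the redundant. Released structure: two simple spans AB and BC with a hinge at B.
Rotations at B on the released spans (each span's end-slope, ×1/EI):
  span BC: UDL 15: wL³/(24EI) = 320/EI
  relative rotation θ_0 = (0 + 320)/EI = 320/EI
A unit hogging moment at B produces rotation L₁/(3EI) + L₂/(3EI) = 6.667/EI.
Compatibility: M_B·(L₁+L₂)/(3EI) = θ_0, giving M_B = 48 kN·m (hogging).
Span BC, ΣM about C: R_B^{BC}·8 = 480 + 48, so R_B^{BC} = 66 kN and R_C = 120 − 66 = 54 kN.

R_C = 54 kN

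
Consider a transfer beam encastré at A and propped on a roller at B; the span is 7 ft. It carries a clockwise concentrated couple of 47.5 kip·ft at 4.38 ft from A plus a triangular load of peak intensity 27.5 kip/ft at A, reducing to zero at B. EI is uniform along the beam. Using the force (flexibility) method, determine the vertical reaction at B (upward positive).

R_B = 28 kip

Release the roller at B. Primary structure: cantilever fixed at A.
Deflection at B on the released cantilever, summing each load's contribution:
  clockwise couple 47.5 at a = 4.38: M₀a(2L − a)/(2EI) = 1001/EI
  triangular load, peak 27.5 at the fixed end: w₀L⁴/(30EI) = 2201/EI
  δ_0 = 3202/EI
Flexibility coefficient — unit upward force at B: δ_{BB} = L³/(3EI) = 114.3/EI.
Compatibility at B: δ_0 − R_B·δ_{BB} = 0, so R_B = 3202/114.3 = 28 kip.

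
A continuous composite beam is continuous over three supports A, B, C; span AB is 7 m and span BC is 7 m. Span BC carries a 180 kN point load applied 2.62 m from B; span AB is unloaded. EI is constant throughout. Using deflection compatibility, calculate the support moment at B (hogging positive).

Release continuity at B by inserting a hinge; the redundant is the internal moment M_B. The primary structure is two simply-supported spans AB and BC.
Discontinuity in slope at B on the released structure — sum the simple-span end rotations:
  span BC: point load 180 at a = 2.62: Pab(L + b)/(6LEI) = 559.7/EI
  relative rotation θ_0 = (0 + 559.7)/EI = 559.7/EI
A unit hogging moment at B produces rotation L₁/(3EI) + L₂/(3EI) = 4.667/EI.
Compatibility: M_B·(L₁+L₂)/(3EI) = θ_0, giving M_B = 119.9 kN·m (hogging).

M_B = 119.9 kN·m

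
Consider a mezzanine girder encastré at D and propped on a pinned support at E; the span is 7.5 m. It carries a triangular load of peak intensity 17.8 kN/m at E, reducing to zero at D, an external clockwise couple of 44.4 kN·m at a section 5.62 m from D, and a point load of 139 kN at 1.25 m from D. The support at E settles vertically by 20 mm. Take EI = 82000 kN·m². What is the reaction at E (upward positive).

Remove the prop at E; the released (primary) structure is a cantilever built in at D.
Downward deflection at the released point E due to the loads:
  triangular load, peak 17.8 at the free end: 11w₀L⁴/(120EI) = 5163/EI
  clockwise couple 44.4 at a = 5.62: M₀a(2L − a)/(2EI) = 1170/EI
  point load 139 at a = 1.25: Pa²(3L − a)/(6EI) = 769.2/EI
  δ_0 = 7102/EI
Tip deflection under a unit load at E: L³/(3EI) = 140.6/EI.
With EI = 82000 kN·m²: δ_0 = 0.086612 m and δ_{EE} = 0.001715 m/kN.
Compatibility — the beam at E must follow the support down by 0.02 m: δ_0 − R_E·δ_{EE} = 0.02, so R_E = (0.086612 − 0.02)/0.001715 = 38.84 kN.

R_E = 38.84 kN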